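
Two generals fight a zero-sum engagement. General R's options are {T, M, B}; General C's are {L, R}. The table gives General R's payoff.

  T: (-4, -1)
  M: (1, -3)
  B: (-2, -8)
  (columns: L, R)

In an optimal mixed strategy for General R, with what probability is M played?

3/7

Row minima: T → -4, M → -3, B → -8; maximin = -3.
Column maxima: L → 1, R → -1; minimax = -1.
-3 ≠ -1, so there is no saddle point; optimal play is mixed.
B is strictly dominated by M, so General R never plays it.
On the remaining 2×2 (T, M vs L, R):
Let General R play T with probability p. Expected payoff against L: (-4)p + 1(1−p) = −5p + 1; against R: (-1)p + (-3)(1−p) = 2p − 3.
Setting these equal: −5p + 1 = 2p − 3 ⇒ −7p = -4 ⇒ p = 4/7, and the value is (-5)·(4/7) + 1 = -13/7.
For General C: with q = P(L), equating T's and M's payoffs gives −3q − 1 = 4q − 3 ⇒ q = 2/7.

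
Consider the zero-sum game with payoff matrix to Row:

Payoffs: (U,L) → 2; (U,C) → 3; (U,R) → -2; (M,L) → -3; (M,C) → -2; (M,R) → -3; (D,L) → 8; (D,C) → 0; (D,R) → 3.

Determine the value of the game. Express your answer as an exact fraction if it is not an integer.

9/8

Row minima: U → -2, M → -3, D → 0; maximin = 0.
Column maxima: L → 8, C → 3, R → 3; minimax = 3.
0 ≠ 3, so there is no saddle point; optimal play is mixed.
M is strictly dominated by U, so Row never plays it.
With M eliminated, L is strictly dominated by R (it gives Row strictly more in every remaining row), so Column never plays it.
On the remaining 2×2 (U, D vs C, R):
Let Row play U with probability p. Expected payoff against C: 3p + 0(1−p) = 3p; against R: (-2)p + 3(1−p) = −5p + 3.
Setting these equal: 3p = −5p + 3 ⇒ 8p = 3 ⇒ p = 3/8, and the value is (3)·(3/8) = 9/8.
For Column: with q = P(C), equating U's and D's payoffs gives 5q − 2 = −3q + 3 ⇒ q = 5/8.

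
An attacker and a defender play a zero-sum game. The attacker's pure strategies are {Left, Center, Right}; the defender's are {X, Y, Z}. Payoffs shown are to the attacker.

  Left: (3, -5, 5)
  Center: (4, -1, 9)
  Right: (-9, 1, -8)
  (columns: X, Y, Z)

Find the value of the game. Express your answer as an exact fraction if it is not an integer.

Row minima: Left → -5, Center → -1, Right → -9; maximin = -1.
Column maxima: X → 4, Y → 1, Z → 9; minimax = 1.
-1 ≠ 1, so there is no saddle point; optimal play is mixed.
Left is strictly dominated by Center, so the attacker never plays it.
Z is strictly dominated by X (it gives the attacker strictly more in every row), so the defender never plays it.
On the remaining 2×2 (Center, Right vs X, Y):
Let the attacker play Center with probability p. Expected payoff against X: 4p + (-9)(1−p) = 13p − 9; against Y: (-1)p + 1(1−p) = −2p + 1.
Setting these equal: 13p − 9 = −2p + 1 ⇒ 15p = 10 ⇒ p = 2/3, and the value is (13)·(2/3) − 9 = -1/3.
For the defender: with q = P(X), equating Center's and Right's payoffs gives 5q − 1 = −10q + 1 ⇒ q = 2/15.

-1/3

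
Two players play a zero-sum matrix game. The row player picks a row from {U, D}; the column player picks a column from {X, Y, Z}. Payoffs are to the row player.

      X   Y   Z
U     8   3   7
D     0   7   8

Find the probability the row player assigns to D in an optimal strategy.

Row minima: U → 3, D → 0; maximin = 3.
Column maxima: X → 8, Y → 7, Z → 8; minimax = 7.
3 ≠ 7, so there is no saddle point; optimal play is mixed.
Z is strictly dominated by Y (it gives the row player strictly more in every row), so the column player never plays it.
On the remaining 2×2 (U, D vs X, Y):
Let the row player play U with probability p. Expected payoff against X: 8p + 0(1−p) = 8p; against Y: 3p + 7(1−p) = −4p + 7.
Setting these equal: 8p = −4p + 7 ⇒ 12p = 7 ⇒ p = 7/12, and the value is (8)·(7/12) = 14/3.
For the column player: with q = P(X), equating U's and D's payoffs gives 5q + 3 = −7q + 7 ⇒ q = 1/3.

5/12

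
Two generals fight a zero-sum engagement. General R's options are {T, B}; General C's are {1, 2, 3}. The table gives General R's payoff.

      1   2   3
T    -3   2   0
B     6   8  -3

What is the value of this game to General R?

-3/4

Row minima: T → -3, B → -3; maximin = -3.
Column maxima: 1 → 6, 2 → 8, 3 → 0; minimax = 0.
-3 ≠ 0, so there is no saddle point; optimal play is mixed.
2 is strictly dominated by 1 (it gives General R strictly more in every row), so General C never plays it.
On the remaining 2×2 (T, B vs 1, 3):
Let General R play T with probability p. Expected payoff against 1: (-3)p + 6(1−p) = −9p + 6; against 3: 0p + (-3)(1−p) = 3p − 3.
Setting these equal: −9p + 6 = 3p − 3 ⇒ −12p = -9 ⇒ p = 3/4, and the value is (-9)·(3/4) + 6 = -3/4.
For General C: with q = P(1), equating T's and B's payoffs gives −3q = 9q − 3 ⇒ q = 1/4.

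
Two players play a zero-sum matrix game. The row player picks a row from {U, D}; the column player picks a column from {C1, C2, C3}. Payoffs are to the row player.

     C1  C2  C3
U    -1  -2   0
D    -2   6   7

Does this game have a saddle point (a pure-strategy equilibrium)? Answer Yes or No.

Row minima: U → -2, D → -2; maximin = -2.
Column maxima: C1 → -1, C2 → 6, C3 → 7; minimax = -1.
-2 ≠ -1, so no pure-strategy equilibrium exists.

No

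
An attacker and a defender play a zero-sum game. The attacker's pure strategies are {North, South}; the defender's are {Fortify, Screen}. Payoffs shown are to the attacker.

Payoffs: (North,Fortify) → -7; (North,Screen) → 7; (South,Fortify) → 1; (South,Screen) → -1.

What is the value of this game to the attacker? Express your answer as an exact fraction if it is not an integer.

Row minima: North → -7, South → -1; maximin = -1.
Column maxima: Fortify → 1, Screen → 7; minimax = 1.
-1 ≠ 1, so there is no saddle point; optimal play is mixed.
Let the attacker play North with probability p. Expected payoff against Fortify: (-7)p + 1(1−p) = −8p + 1; against Screen: 7p + (-1)(1−p) = 8p − 1.
Setting these equal: −8p + 1 = 8p − 1 ⇒ −16p = -2 ⇒ p = 1/8, and the value is (-8)·(1/8) + 1 = 0.
For the defender: with q = P(Fortify), equating North's and South's payoffs gives −14q + 7 = 2q − 1 ⇒ q = 1/2.

0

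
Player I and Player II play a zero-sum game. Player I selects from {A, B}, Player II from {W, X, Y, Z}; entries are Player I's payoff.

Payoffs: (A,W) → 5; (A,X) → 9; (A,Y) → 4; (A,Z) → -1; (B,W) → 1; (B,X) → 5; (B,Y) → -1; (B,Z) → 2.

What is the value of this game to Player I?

Row minima: A → -1, B → -1; maximin = -1.
Column maxima: W → 5, X → 9, Y → 4, Z → 2; minimax = 2.
-1 ≠ 2, so there is no saddle point; optimal play is mixed.
W is strictly dominated by Y (it gives Player I strictly more in every row), so Player II never plays it.
X is strictly dominated by Y (it gives Player I strictly more in every row), so Player II never plays it.
On the remaining 2×2 (A, B vs Y, Z):
Let Player I play A with probability p. Expected payoff against Y: 4p + (-1)(1−p) = 5p − 1; against Z: (-1)p + 2(1−p) = −3p + 2.
Setting these equal: 5p − 1 = −3p + 2 ⇒ 8p = 3 ⇒ p = 3/8, and the value is (5)·(3/8) − 1 = 7/8.
For Player II: with q = P(Y), equating A's and B's payoffs gives 5q − 1 = −3q + 2 ⇒ q = 3/8.

7/8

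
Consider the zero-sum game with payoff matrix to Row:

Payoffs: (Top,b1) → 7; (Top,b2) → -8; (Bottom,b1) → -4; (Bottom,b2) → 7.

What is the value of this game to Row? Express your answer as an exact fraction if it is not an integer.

17/26

Row minima: Top → -8, Bottom → -4; maximin = -4.
Column maxima: b1 → 7, b2 → 7; minimax = 7.
-4 ≠ 7, so there is no saddle point; optimal play is mixed.
Let Row play Top with probability p. Expected payoff against b1: 7p + (-4)(1−p) = 11p − 4; against b2: (-8)p + 7(1−p) = −15p + 7.
Setting these equal: 11p − 4 = −15p + 7 ⇒ 26p = 11 ⇒ p = 11/26, and the value is (11)·(11/26) − 4 = 17/26.
For Column: with q = P(b1), equating Top's and Bottom's payoffs gives 15q − 8 = −11q + 7 ⇒ q = 15/26.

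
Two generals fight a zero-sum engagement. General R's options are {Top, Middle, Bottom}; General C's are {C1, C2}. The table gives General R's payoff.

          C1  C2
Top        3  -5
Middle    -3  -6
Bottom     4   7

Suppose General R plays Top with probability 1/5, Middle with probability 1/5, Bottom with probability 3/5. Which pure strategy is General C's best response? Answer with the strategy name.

C2

If General C plays C1, General R's expected payoff is (1/5)·3 + (1/5)·(-3) + (3/5)·4 = 12/5.
If General C plays C2, General R's expected payoff is (1/5)·(-5) + (1/5)·(-6) + (3/5)·7 = 2.
General C minimizes General R's payoff; the smallest is 2, so the best response is C2.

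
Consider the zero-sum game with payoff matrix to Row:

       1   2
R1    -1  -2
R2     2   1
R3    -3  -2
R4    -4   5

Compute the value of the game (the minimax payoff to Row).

Row minima: R1 → -2, R2 → 1, R3 → -3, R4 → -4; maximin = 1.
Column maxima: 1 → 2, 2 → 5; minimax = 2.
1 ≠ 2, so there is no saddle point; optimal play is mixed.
R1 is strictly dominated by R2, so Row never plays it.
R3 is strictly dominated by R2, so Row never plays it.
On the remaining 2×2 (R2, R4 vs 1, 2):
Let Row play R2 with probability p. Expected payoff against 1: 2p + (-4)(1−p) = 6p − 4; against 2: 1p + 5(1−p) = −4p + 5.
Setting these equal: 6p − 4 = −4p + 5 ⇒ 10p = 9 ⇒ p = 9/10, and the value is (6)·(9/10) − 4 = 7/5.
For Column: with q = P(1), equating R2's and R4's payoffs gives q + 1 = −9q + 5 ⇒ q = 2/5.

7/5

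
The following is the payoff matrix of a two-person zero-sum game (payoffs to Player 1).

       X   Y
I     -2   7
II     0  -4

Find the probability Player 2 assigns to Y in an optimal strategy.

2/13

Row minima: I → -2, II → -4; maximin = -2.
Column maxima: X → 0, Y → 7; minimax = 0.
-2 ≠ 0, so there is no saddle point; optimal play is mixed.
Let Player 1 play I with probability p. Expected payoff against X: (-2)p + 0(1−p) = −2p; against Y: 7p + (-4)(1−p) = 11p − 4.
Setting these equal: −2p = 11p − 4 ⇒ −13p = -4 ⇒ p = 4/13, and the value is (-2)·(4/13) = -8/13.
For Player 2: with q = P(X), equating I's and II's payoffs gives −9q + 7 = 4q − 4 ⇒ q = 11/13.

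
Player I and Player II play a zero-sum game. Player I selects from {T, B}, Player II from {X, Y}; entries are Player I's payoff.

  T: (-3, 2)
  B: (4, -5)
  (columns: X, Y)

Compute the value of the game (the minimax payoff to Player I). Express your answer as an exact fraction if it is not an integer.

-1/2

Row minima: T → -3, B → -5; maximin = -3.
Column maxima: X → 4, Y → 2; minimax = 2.
-3 ≠ 2, so there is no saddle point; optimal play is mixed.
Let Player I play T with probability p. Expected payoff against X: (-3)p + 4(1−p) = −7p + 4; against Y: 2p + (-5)(1−p) = 7p − 5.
Setting these equal: −7p + 4 = 7p − 5 ⇒ −14p = -9 ⇒ p = 9/14, and the value is (-7)·(9/14) + 4 = -1/2.
For Player II: with q = P(X), equating T's and B's payoffs gives −5q + 2 = 9q − 5 ⇒ q = 1/2.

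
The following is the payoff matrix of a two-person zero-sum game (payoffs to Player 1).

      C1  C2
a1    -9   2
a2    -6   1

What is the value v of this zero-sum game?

-6

Row minima: a1 → -9, a2 → -6; maximin = -6.
Column maxima: C1 → -6, C2 → 2; minimax = -6.
Since maximin = minimax = -6, there is a saddle point and the value is -6.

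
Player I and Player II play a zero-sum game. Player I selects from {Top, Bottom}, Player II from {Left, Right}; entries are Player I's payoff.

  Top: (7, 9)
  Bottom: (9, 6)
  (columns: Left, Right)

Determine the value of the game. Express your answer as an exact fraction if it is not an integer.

39/5

Row minima: Top → 7, Bottom → 6; maximin = 7.
Column maxima: Left → 9, Right → 9; minimax = 9.
7 ≠ 9, so there is no saddle point; optimal play is mixed.
Let Player I play Top with probability p. Expected payoff against Left: 7p + 9(1−p) = −2p + 9; against Right: 9p + 6(1−p) = 3p + 6.
Setting these equal: −2p + 9 = 3p + 6 ⇒ −5p = -3 ⇒ p = 3/5, and the value is (-2)·(3/5) + 9 = 39/5.
For Player II: with q = P(Left), equating Top's and Bottom's payoffs gives −2q + 9 = 3q + 6 ⇒ q = 3/5.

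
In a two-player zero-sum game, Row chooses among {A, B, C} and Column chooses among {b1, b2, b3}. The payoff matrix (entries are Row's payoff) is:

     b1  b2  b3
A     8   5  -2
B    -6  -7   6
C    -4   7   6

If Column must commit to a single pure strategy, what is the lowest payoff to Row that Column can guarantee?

Column maxima: b1 → 8, b2 → 7, b3 → 6.
The smallest of these is 6.

6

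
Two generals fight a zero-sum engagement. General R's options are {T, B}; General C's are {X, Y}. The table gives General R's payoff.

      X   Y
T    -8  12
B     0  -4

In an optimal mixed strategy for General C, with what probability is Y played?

Row minima: T → -8, B → -4; maximin = -4.
Column maxima: X → 0, Y → 12; minimax = 0.
-4 ≠ 0, so there is no saddle point; optimal play is mixed.
Let General R play T with probability p. Expected payoff against X: (-8)p + 0(1−p) = −8p; against Y: 12p + (-4)(1−p) = 16p − 4.
Setting these equal: −8p = 16p − 4 ⇒ −24p = -4 ⇒ p = 1/6, and the value is (-8)·(1/6) = -4/3.
For General C: with q = P(X), equating T's and B's payoffs gives −20q + 12 = 4q − 4 ⇒ q = 2/3.

1/3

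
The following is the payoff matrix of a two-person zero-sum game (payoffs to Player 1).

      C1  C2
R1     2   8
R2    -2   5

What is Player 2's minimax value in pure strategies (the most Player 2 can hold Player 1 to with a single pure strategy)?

Column maxima: C1 → 2, C2 → 8.
The smallest of these is 2.

2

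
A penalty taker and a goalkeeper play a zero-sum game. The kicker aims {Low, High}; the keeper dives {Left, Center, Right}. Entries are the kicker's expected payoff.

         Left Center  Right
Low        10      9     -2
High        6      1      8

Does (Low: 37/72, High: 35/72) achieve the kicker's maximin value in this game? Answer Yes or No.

No

Against Left this mix gives (37/72)·10 + (35/72)·6 = 145/18.
Against Center this mix gives (37/72)·9 + (35/72)·1 = 46/9.
Against Right this mix gives (37/72)·(-2) + (35/72)·8 = 103/36.
The keeper will play Right, holding the kicker to 103/36. Shifting weight toward the row that does better against Right would raise this floor (the equalizing mix achieves 37/9 against both Right and Center), so the proposed strategy is not optimal.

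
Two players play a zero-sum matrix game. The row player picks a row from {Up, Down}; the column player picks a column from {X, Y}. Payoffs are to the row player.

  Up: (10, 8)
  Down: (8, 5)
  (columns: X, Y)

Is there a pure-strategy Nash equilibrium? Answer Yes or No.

Row minima: Up → 8, Down → 5; maximin = 8.
Column maxima: X → 10, Y → 8; minimax = 8.
maximin = minimax = 8, so a saddle point exists.

Yes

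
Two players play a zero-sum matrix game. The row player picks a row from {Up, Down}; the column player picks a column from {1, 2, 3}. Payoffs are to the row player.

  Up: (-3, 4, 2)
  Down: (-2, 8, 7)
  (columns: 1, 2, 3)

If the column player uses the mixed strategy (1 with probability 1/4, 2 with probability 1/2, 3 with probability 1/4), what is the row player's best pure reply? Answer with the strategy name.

Expected payoff of Up: (1/4)·(-3) + (1/2)·4 + (1/4)·2 = 7/4.
Expected payoff of Down: (1/4)·(-2) + (1/2)·8 + (1/4)·7 = 21/4.
The largest is 21/4, so the row player's best response is Down.

Down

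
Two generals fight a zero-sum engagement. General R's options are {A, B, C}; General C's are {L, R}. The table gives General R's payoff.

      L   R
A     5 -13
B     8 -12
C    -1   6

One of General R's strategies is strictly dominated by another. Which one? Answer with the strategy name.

B gives a strictly higher payoff than A against every column: 8 > 5, -12 > -13.
So A is strictly dominated and General R never plays it.

A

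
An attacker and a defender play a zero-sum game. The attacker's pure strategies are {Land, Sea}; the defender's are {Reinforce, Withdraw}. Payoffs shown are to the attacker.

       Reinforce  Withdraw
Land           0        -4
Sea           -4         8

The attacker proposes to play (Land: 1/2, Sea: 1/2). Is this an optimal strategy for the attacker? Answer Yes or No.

No

Against Reinforce this mix gives (1/2)·0 + (1/2)·(-4) = -2.
Against Withdraw this mix gives (1/2)·(-4) + (1/2)·8 = 2.
The defender will play Reinforce, holding the attacker to -2. Shifting weight toward the row that does better against Reinforce would raise this floor (the equalizing mix achieves -1 against both Reinforce and Withdraw), so the proposed strategy is not optimal.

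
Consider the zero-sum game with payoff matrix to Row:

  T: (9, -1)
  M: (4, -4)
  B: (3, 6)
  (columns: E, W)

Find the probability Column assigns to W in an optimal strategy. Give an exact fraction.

6/13

Row minima: T → -1, M → -4, B → 3; maximin = 3.
Column maxima: E → 9, W → 6; minimax = 6.
3 ≠ 6, so there is no saddle point; optimal play is mixed.
M is strictly dominated by T, so Row never plays it.
On the remaining 2×2 (T, B vs E, W):
Let Row play T with probability p. Expected payoff against E: 9p + 3(1−p) = 6p + 3; against W: (-1)p + 6(1−p) = −7p + 6.
Setting these equal: 6p + 3 = −7p + 6 ⇒ 13p = 3 ⇒ p = 3/13, and the value is (6)·(3/13) + 3 = 57/13.
For Column: with q = P(E), equating T's and B's payoffs gives 10q − 1 = −3q + 6 ⇒ q = 7/13.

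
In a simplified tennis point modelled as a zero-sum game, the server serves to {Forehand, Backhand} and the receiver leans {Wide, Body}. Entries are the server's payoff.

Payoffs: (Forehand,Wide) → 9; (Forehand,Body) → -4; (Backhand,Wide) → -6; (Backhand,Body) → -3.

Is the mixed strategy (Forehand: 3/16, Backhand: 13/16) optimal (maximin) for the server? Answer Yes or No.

Yes

Against Wide this mix gives (3/16)·9 + (13/16)·(-6) = -51/16.
Against Body this mix gives (3/16)·(-4) + (13/16)·(-3) = -51/16.
All of the receiver's active replies (Wide, Body) yield -51/16, and no column does worse for the server. The mix makes the receiver indifferent and guarantees -51/16, so it is optimal.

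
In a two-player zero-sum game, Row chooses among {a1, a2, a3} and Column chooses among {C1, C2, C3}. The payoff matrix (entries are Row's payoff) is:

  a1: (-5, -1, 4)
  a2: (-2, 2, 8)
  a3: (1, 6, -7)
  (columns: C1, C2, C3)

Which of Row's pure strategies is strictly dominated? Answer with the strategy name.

a2 gives a strictly higher payoff than a1 against every column: -2 > -5, 2 > -1, 8 > 4.
So a1 is strictly dominated and Row never plays it.

a1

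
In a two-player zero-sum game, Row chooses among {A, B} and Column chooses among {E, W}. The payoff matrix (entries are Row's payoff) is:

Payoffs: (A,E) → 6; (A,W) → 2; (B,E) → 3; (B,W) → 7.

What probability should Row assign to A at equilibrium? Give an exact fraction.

1/2

Row minima: A → 2, B → 3; maximin = 3.
Column maxima: E → 6, W → 7; minimax = 6.
3 ≠ 6, so there is no saddle point; optimal play is mixed.
Let Row play A with probability p. Expected payoff against E: 6p + 3(1−p) = 3p + 3; against W: 2p + 7(1−p) = −5p + 7.
Setting these equal: 3p + 3 = −5p + 7 ⇒ 8p = 4 ⇒ p = 1/2, and the value is (3)·(1/2) + 3 = 9/2.
For Column: with q = P(E), equating A's and B's payoffs gives 4q + 2 = −4q + 7 ⇒ q = 5/8.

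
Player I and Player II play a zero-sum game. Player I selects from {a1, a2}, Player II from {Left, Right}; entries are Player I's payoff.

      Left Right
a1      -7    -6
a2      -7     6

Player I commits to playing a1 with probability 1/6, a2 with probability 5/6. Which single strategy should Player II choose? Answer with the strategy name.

Left

If Player II plays Left, Player I's expected payoff is (1/6)·(-7) + (5/6)·(-7) = -7.
If Player II plays Right, Player I's expected payoff is (1/6)·(-6) + (5/6)·6 = 4.
Player II minimizes Player I's payoff; the smallest is -7, so the best response is Left.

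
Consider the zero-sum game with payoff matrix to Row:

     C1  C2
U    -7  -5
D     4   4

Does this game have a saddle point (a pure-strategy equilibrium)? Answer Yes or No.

Yes

Row minima: U → -7, D → 4; maximin = 4.
Column maxima: C1 → 4, C2 → 4; minimax = 4.
maximin = minimax = 4, so a saddle point exists.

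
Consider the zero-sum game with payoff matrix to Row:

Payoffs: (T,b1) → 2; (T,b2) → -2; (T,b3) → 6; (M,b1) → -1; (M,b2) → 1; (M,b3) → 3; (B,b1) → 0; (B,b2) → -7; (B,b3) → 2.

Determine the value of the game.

Row minima: T → -2, M → -1, B → -7; maximin = -1.
Column maxima: b1 → 2, b2 → 1, b3 → 6; minimax = 1.
-1 ≠ 1, so there is no saddle point; optimal play is mixed.
B is strictly dominated by T, so Row never plays it.
b3 is strictly dominated by b1 (it gives Row strictly more in every row), so Column never plays it.
On the remaining 2×2 (T, M vs b1, b2):
Let Row play T with probability p. Expected payoff against b1: 2p + (-1)(1−p) = 3p − 1; against b2: (-2)p + 1(1−p) = −3p + 1.
Setting these equal: 3p − 1 = −3p + 1 ⇒ 6p = 2 ⇒ p = 1/3, and the value is (3)·(1/3) − 1 = 0.
For Column: with q = P(b1), equating T's and M's payoffs gives 4q − 2 = −2q + 1 ⇒ q = 1/2.

0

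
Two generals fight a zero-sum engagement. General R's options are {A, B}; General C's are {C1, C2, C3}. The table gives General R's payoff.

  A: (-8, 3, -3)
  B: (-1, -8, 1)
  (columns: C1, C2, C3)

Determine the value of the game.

Row minima: A → -8, B → -8; maximin = -8.
Column maxima: C1 → -1, C2 → 3, C3 → 1; minimax = -1.
-8 ≠ -1, so there is no saddle point; optimal play is mixed.
C3 is strictly dominated by C1 (it gives General R strictly more in every row), so General C never plays it.
On the remaining 2×2 (A, B vs C1, C2):
Let General R play A with probability p. Expected payoff against C1: (-8)p + (-1)(1−p) = −7p − 1; against C2: 3p + (-8)(1−p) = 11p − 8.
Setting these equal: −7p − 1 = 11p − 8 ⇒ −18p = -7 ⇒ p = 7/18, and the value is (-7)·(7/18) − 1 = -67/18.
For General C: with q = P(C1), equating A's and B's payoffs gives −11q + 3 = 7q − 8 ⇒ q = 11/18.

-67/18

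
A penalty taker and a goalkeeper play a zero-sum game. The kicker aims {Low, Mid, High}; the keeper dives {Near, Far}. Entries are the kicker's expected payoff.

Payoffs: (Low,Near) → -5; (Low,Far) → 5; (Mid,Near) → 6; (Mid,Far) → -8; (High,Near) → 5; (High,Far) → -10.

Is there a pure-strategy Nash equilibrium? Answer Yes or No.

Row minima: Low → -5, Mid → -8, High → -10; maximin = -5.
Column maxima: Near → 6, Far → 5; minimax = 5.
-5 ≠ 5, so no pure-strategy equilibrium exists.

No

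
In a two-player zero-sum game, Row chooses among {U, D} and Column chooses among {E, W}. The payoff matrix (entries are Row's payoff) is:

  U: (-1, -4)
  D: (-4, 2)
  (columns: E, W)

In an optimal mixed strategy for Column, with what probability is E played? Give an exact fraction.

2/3

Row minima: U → -4, D → -4; maximin = -4.
Column maxima: E → -1, W → 2; minimax = -1.
-4 ≠ -1, so there is no saddle point; optimal play is mixed.
Let Row play U with probability p. Expected payoff against E: (-1)p + (-4)(1−p) = 3p − 4; against W: (-4)p + 2(1−p) = −6p + 2.
Setting these equal: 3p − 4 = −6p + 2 ⇒ 9p = 6 ⇒ p = 2/3, and the value is (3)·(2/3) − 4 = -2.
For Column: with q = P(E), equating U's and D's payoffs gives 3q − 4 = −6q + 2 ⇒ q = 2/3.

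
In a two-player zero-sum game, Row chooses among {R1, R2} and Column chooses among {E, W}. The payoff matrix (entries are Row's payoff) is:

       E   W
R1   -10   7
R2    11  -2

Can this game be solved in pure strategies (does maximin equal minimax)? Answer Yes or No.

No

Row minima: R1 → -10, R2 → -2; maximin = -2.
Column maxima: E → 11, W → 7; minimax = 7.
-2 ≠ 7, so no pure-strategy equilibrium exists.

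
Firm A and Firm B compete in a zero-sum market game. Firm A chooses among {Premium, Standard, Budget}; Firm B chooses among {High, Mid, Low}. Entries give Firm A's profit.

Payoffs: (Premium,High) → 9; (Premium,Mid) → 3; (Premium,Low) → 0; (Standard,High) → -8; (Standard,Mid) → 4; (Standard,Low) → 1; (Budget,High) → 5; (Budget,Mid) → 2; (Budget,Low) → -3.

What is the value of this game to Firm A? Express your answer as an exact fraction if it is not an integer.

Row minima: Premium → 0, Standard → -8, Budget → -3; maximin = 0.
Column maxima: High → 9, Mid → 4, Low → 1; minimax = 1.
0 ≠ 1, so there is no saddle point; optimal play is mixed.
Budget is strictly dominated by Premium, so Firm A never plays it.
Mid is strictly dominated by Low (it gives Firm A strictly more in every row), so Firm B never plays it.
On the remaining 2×2 (Premium, Standard vs High, Low):
Let Firm A play Premium with probability p. Expected payoff against High: 9p + (-8)(1−p) = 17p − 8; against Low: 0p + 1(1−p) = −p + 1.
Setting these equal: 17p − 8 = −p + 1 ⇒ 18p = 9 ⇒ p = 1/2, and the value is (17)·(1/2) − 8 = 1/2.
For Firm B: with q = P(High), equating Premium's and Standard's payoffs gives 9q = −9q + 1 ⇒ q = 1/18.

1/2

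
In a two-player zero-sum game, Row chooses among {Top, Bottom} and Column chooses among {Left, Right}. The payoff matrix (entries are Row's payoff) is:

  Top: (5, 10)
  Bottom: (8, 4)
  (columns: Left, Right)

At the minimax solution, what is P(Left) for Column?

Row minima: Top → 5, Bottom → 4; maximin = 5.
Column maxima: Left → 8, Right → 10; minimax = 8.
5 ≠ 8, so there is no saddle point; optimal play is mixed.
Let Row play Top with probability p. Expected payoff against Left: 5p + 8(1−p) = −3p + 8; against Right: 10p + 4(1−p) = 6p + 4.
Setting these equal: −3p + 8 = 6p + 4 ⇒ −9p = -4 ⇒ p = 4/9, and the value is (-3)·(4/9) + 8 = 20/3.
For Column: with q = P(Left), equating Top's and Bottom's payoffs gives −5q + 10 = 4q + 4 ⇒ q = 2/3.

2/3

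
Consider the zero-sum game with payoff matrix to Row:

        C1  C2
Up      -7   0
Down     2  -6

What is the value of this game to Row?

Row minima: Up → -7, Down → -6; maximin = -6.
Column maxima: C1 → 2, C2 → 0; minimax = 0.
-6 ≠ 0, so there is no saddle point; optimal play is mixed.
Let Row play Up with probability p. Expected payoff against C1: (-7)p + 2(1−p) = −9p + 2; against C2: 0p + (-6)(1−p) = 6p − 6.
Setting these equal: −9p + 2 = 6p − 6 ⇒ −15p = -8 ⇒ p = 8/15, and the value is (-9)·(8/15) + 2 = -14/5.
For Column: with q = P(C1), equating Up's and Down's payoffs gives −7q = 8q − 6 ⇒ q = 2/5.

-14/5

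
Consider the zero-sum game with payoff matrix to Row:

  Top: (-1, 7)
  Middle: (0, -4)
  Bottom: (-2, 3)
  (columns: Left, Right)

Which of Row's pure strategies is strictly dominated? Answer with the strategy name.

Top gives a strictly higher payoff than Bottom against every column: -1 > -2, 7 > 3.
So Bottom is strictly dominated and Row never plays it.

Bottom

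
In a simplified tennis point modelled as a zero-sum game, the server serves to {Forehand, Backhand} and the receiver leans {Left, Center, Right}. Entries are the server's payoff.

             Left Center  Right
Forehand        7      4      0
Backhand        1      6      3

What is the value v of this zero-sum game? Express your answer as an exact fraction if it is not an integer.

7/3

Row minima: Forehand → 0, Backhand → 1; maximin = 1.
Column maxima: Left → 7, Center → 6, Right → 3; minimax = 3.
1 ≠ 3, so there is no saddle point; optimal play is mixed.
Center is strictly dominated by Right (it gives the server strictly more in every row), so the receiver never plays it.
On the remaining 2×2 (Forehand, Backhand vs Left, Right):
Let the server play Forehand with probability p. Expected payoff against Left: 7p + 1(1−p) = 6p + 1; against Right: 0p + 3(1−p) = −3p + 3.
Setting these equal: 6p + 1 = −3p + 3 ⇒ 9p = 2 ⇒ p = 2/9, and the value is (6)·(2/9) + 1 = 7/3.
For the receiver: with q = P(Left), equating Forehand's and Backhand's payoffs gives 7q = −2q + 3 ⇒ q = 1/3.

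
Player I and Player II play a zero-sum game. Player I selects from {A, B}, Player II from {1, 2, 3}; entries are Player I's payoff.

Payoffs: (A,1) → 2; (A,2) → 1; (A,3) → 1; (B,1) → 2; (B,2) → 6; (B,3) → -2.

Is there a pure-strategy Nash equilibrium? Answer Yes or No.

Row minima: A → 1, B → -2; maximin = 1.
Column maxima: 1 → 2, 2 → 6, 3 → 1; minimax = 1.
maximin = minimax = 1, so a saddle point exists.

Yes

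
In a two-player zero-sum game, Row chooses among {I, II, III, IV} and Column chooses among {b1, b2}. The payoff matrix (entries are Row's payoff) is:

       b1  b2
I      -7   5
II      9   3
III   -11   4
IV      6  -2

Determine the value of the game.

11/3

Row minima: I → -7, II → 3, III → -11, IV → -2; maximin = 3.
Column maxima: b1 → 9, b2 → 5; minimax = 5.
3 ≠ 5, so there is no saddle point; optimal play is mixed.
III is strictly dominated by I, so Row never plays it.
IV is strictly dominated by II, so Row never plays it.
On the remaining 2×2 (I, II vs b1, b2):
Let Row play I with probability p. Expected payoff against b1: (-7)p + 9(1−p) = −16p + 9; against b2: 5p + 3(1−p) = 2p + 3.
Setting these equal: −16p + 9 = 2p + 3 ⇒ −18p = -6 ⇒ p = 1/3, and the value is (-16)·(1/3) + 9 = 11/3.
For Column: with q = P(b1), equating I's and II's payoffs gives −12q + 5 = 6q + 3 ⇒ q = 1/9.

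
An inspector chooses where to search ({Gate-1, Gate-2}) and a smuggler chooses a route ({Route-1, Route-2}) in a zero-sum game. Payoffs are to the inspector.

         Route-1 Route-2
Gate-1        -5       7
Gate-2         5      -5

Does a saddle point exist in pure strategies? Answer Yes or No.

No

Row minima: Gate-1 → -5, Gate-2 → -5; maximin = -5.
Column maxima: Route-1 → 5, Route-2 → 7; minimax = 5.
-5 ≠ 5, so no pure-strategy equilibrium exists.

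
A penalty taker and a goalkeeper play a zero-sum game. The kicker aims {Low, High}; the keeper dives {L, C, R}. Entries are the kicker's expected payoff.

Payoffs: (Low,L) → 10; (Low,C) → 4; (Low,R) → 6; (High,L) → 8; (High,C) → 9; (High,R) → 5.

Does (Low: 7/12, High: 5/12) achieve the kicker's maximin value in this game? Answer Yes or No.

Against L this mix gives (7/12)·10 + (5/12)·8 = 55/6.
Against C this mix gives (7/12)·4 + (5/12)·9 = 73/12.
Against R this mix gives (7/12)·6 + (5/12)·5 = 67/12.
The keeper will play R, holding the kicker to 67/12. Shifting weight toward the row that does better against R would raise this floor (the equalizing mix achieves 17/3 against both R and C), so the proposed strategy is not optimal.

No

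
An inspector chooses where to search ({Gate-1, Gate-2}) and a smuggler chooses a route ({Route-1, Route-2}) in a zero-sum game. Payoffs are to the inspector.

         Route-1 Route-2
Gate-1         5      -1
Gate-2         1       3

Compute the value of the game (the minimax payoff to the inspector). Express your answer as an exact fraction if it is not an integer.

2

Row minima: Gate-1 → -1, Gate-2 → 1; maximin = 1.
Column maxima: Route-1 → 5, Route-2 → 3; minimax = 3.
1 ≠ 3, so there is no saddle point; optimal play is mixed.
Let the inspector play Gate-1 with probability p. Expected payoff against Route-1: 5p + 1(1−p) = 4p + 1; against Route-2: (-1)p + 3(1−p) = −4p + 3.
Setting these equal: 4p + 1 = −4p + 3 ⇒ 8p = 2 ⇒ p = 1/4, and the value is (4)·(1/4) + 1 = 2.
For the smuggler: with q = P(Route-1), equating Gate-1's and Gate-2's payoffs gives 6q − 1 = −2q + 3 ⇒ q = 1/2.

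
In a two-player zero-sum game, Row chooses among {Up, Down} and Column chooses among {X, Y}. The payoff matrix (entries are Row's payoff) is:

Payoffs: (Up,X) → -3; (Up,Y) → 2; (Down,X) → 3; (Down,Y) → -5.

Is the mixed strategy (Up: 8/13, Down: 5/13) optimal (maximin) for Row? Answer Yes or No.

Against X this mix gives (8/13)·(-3) + (5/13)·3 = -9/13.
Against Y this mix gives (8/13)·2 + (5/13)·(-5) = -9/13.
All of Column's active replies (X, Y) yield -9/13, and no column does worse for Row. The mix makes Column indifferent and guarantees -9/13, so it is optimal.

Yes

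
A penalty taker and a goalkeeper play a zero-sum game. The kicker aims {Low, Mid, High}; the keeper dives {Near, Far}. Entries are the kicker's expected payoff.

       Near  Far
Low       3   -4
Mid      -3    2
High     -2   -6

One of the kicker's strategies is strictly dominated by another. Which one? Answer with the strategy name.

Low gives a strictly higher payoff than High against every column: 3 > -2, -4 > -6.
So High is strictly dominated and the kicker never plays it.

High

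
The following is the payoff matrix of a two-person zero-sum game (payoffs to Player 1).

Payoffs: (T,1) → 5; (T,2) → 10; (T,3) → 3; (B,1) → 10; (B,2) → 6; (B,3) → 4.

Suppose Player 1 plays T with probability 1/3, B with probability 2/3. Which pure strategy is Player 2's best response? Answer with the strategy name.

3

If Player 2 plays 1, Player 1's expected payoff is (1/3)·5 + (2/3)·10 = 25/3.
If Player 2 plays 2, Player 1's expected payoff is (1/3)·10 + (2/3)·6 = 22/3.
If Player 2 plays 3, Player 1's expected payoff is (1/3)·3 + (2/3)·4 = 11/3.
Player 2 minimizes Player 1's payoff; the smallest is 11/3, so the best response is 3.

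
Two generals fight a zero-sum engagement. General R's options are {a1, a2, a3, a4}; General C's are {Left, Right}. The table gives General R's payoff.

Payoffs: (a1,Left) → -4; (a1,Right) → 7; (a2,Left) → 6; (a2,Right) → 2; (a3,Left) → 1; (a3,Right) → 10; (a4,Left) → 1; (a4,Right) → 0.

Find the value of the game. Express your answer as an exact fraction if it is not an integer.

58/13

Row minima: a1 → -4, a2 → 2, a3 → 1, a4 → 0; maximin = 2.
Column maxima: Left → 6, Right → 10; minimax = 6.
2 ≠ 6, so there is no saddle point; optimal play is mixed.
a1 is strictly dominated by a3, so General R never plays it.
a4 is strictly dominated by a2, so General R never plays it.
On the remaining 2×2 (a2, a3 vs Left, Right):
Let General R play a2 with probability p. Expected payoff against Left: 6p + 1(1−p) = 5p + 1; against Right: 2p + 10(1−p) = −8p + 10.
Setting these equal: 5p + 1 = −8p + 10 ⇒ 13p = 9 ⇒ p = 9/13, and the value is (5)·(9/13) + 1 = 58/13.
For General C: with q = P(Left), equating a2's and a3's payoffs gives 4q + 2 = −9q + 10 ⇒ q = 8/13.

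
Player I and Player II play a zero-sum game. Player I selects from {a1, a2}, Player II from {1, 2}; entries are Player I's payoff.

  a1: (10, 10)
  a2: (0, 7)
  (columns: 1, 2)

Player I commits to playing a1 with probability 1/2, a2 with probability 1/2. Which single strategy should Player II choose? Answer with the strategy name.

If Player II plays 1, Player I's expected payoff is (1/2)·10 + (1/2)·0 = 5.
If Player II plays 2, Player I's expected payoff is (1/2)·10 + (1/2)·7 = 17/2.
Player II minimizes Player I's payoff; the smallest is 5, so the best response is 1.

1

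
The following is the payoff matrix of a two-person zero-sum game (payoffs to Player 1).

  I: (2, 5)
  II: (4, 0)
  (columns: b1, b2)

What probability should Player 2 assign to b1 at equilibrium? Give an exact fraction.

Row minima: I → 2, II → 0; maximin = 2.
Column maxima: b1 → 4, b2 → 5; minimax = 4.
2 ≠ 4, so there is no saddle point; optimal play is mixed.
Let Player 1 play I with probability p. Expected payoff against b1: 2p + 4(1−p) = −2p + 4; against b2: 5p + 0(1−p) = 5p.
Setting these equal: −2p + 4 = 5p ⇒ −7p = -4 ⇒ p = 4/7, and the value is (-2)·(4/7) + 4 = 20/7.
For Player 2: with q = P(b1), equating I's and II's payoffs gives −3q + 5 = 4q ⇒ q = 5/7.

5/7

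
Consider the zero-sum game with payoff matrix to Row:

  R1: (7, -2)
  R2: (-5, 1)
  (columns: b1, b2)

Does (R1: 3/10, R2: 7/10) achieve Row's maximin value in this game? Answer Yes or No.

Against b1 this mix gives (3/10)·7 + (7/10)·(-5) = -7/5.
Against b2 this mix gives (3/10)·(-2) + (7/10)·1 = 1/10.
Column will play b1, holding Row to -7/5. Shifting weight toward the row that does better against b1 would raise this floor (the equalizing mix achieves -1/5 against both b1 and b2), so the proposed strategy is not optimal.

No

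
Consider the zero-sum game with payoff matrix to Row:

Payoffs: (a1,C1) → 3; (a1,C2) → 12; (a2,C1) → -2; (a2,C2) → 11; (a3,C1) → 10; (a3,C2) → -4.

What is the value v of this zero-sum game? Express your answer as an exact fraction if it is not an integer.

132/23

Row minima: a1 → 3, a2 → -2, a3 → -4; maximin = 3.
Column maxima: C1 → 10, C2 → 12; minimax = 10.
3 ≠ 10, so there is no saddle point; optimal play is mixed.
a2 is strictly dominated by a1, so Row never plays it.
On the remaining 2×2 (a1, a3 vs C1, C2):
Let Row play a1 with probability p. Expected payoff against C1: 3p + 10(1−p) = −7p + 10; against C2: 12p + (-4)(1−p) = 16p − 4.
Setting these equal: −7p + 10 = 16p − 4 ⇒ −23p = -14 ⇒ p = 14/23, and the value is (-7)·(14/23) + 10 = 132/23.
For Column: with q = P(C1), equating a1's and a3's payoffs gives −9q + 12 = 14q − 4 ⇒ q = 16/23.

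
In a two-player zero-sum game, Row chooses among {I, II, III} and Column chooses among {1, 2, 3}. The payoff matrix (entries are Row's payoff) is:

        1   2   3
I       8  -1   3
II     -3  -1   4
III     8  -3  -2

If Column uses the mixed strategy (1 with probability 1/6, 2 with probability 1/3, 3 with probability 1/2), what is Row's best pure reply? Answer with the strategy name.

I

Expected payoff of I: (1/6)·8 + (1/3)·(-1) + (1/2)·3 = 5/2.
Expected payoff of II: (1/6)·(-3) + (1/3)·(-1) + (1/2)·4 = 7/6.
Expected payoff of III: (1/6)·8 + (1/3)·(-3) + (1/2)·(-2) = -2/3.
The largest is 5/2, so Row's best response is I.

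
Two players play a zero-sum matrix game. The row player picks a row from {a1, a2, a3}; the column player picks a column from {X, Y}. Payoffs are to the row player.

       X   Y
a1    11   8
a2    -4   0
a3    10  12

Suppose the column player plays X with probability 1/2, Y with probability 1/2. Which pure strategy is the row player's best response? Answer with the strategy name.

Expected payoff of a1: (1/2)·11 + (1/2)·8 = 19/2.
Expected payoff of a2: (1/2)·(-4) + (1/2)·0 = -2.
Expected payoff of a3: (1/2)·10 + (1/2)·12 = 11.
The largest is 11, so the row player's best response is a3.

a3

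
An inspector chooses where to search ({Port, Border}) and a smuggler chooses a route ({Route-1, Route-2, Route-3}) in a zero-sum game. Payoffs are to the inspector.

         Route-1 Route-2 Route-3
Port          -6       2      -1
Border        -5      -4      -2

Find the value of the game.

Row minima: Port → -6, Border → -5; maximin = -5.
Column maxima: Route-1 → -5, Route-2 → 2, Route-3 → -1; minimax = -5.
Since maximin = minimax = -5, there is a saddle point and the value is -5.

-5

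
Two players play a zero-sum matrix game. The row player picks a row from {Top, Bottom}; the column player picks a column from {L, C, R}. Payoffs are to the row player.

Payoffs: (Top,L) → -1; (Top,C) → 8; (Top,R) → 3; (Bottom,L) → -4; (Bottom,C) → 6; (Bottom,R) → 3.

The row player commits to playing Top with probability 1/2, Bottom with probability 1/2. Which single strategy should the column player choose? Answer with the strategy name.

If the column player plays L, the row player's expected payoff is (1/2)·(-1) + (1/2)·(-4) = -5/2.
If the column player plays C, the row player's expected payoff is (1/2)·8 + (1/2)·6 = 7.
If the column player plays R, the row player's expected payoff is (1/2)·3 + (1/2)·3 = 3.
The column player minimizes the row player's payoff; the smallest is -5/2, so the best response is L.

L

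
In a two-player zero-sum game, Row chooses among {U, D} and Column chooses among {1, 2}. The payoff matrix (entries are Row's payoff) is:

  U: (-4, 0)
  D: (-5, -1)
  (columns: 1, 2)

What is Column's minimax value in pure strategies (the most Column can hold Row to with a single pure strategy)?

Column maxima: 1 → -4, 2 → 0.
The smallest of these is -4.

-4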